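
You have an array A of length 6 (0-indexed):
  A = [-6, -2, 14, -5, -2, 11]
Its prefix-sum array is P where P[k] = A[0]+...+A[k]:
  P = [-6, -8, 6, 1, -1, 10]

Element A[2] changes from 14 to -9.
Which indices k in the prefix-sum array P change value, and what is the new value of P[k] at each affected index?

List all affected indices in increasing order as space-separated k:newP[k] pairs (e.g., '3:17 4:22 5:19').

P[k] = A[0] + ... + A[k]
P[k] includes A[2] iff k >= 2
Affected indices: 2, 3, ..., 5; delta = -23
  P[2]: 6 + -23 = -17
  P[3]: 1 + -23 = -22
  P[4]: -1 + -23 = -24
  P[5]: 10 + -23 = -13

Answer: 2:-17 3:-22 4:-24 5:-13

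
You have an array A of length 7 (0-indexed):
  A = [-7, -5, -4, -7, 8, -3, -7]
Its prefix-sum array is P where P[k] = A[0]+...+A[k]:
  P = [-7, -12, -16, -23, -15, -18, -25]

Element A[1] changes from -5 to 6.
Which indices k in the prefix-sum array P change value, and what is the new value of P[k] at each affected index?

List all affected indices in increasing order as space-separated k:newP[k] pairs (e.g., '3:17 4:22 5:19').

Answer: 1:-1 2:-5 3:-12 4:-4 5:-7 6:-14

Derivation:
P[k] = A[0] + ... + A[k]
P[k] includes A[1] iff k >= 1
Affected indices: 1, 2, ..., 6; delta = 11
  P[1]: -12 + 11 = -1
  P[2]: -16 + 11 = -5
  P[3]: -23 + 11 = -12
  P[4]: -15 + 11 = -4
  P[5]: -18 + 11 = -7
  P[6]: -25 + 11 = -14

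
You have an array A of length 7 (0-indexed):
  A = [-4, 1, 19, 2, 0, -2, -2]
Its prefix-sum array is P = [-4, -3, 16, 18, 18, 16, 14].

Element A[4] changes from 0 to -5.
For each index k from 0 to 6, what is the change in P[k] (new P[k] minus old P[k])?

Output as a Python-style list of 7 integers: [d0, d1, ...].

Answer: [0, 0, 0, 0, -5, -5, -5]

Derivation:
Element change: A[4] 0 -> -5, delta = -5
For k < 4: P[k] unchanged, delta_P[k] = 0
For k >= 4: P[k] shifts by exactly -5
Delta array: [0, 0, 0, 0, -5, -5, -5]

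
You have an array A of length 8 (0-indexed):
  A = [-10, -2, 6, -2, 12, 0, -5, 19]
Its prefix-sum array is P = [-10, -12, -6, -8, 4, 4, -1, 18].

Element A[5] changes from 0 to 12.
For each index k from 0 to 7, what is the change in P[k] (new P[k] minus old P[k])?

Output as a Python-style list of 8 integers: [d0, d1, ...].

Answer: [0, 0, 0, 0, 0, 12, 12, 12]

Derivation:
Element change: A[5] 0 -> 12, delta = 12
For k < 5: P[k] unchanged, delta_P[k] = 0
For k >= 5: P[k] shifts by exactly 12
Delta array: [0, 0, 0, 0, 0, 12, 12, 12]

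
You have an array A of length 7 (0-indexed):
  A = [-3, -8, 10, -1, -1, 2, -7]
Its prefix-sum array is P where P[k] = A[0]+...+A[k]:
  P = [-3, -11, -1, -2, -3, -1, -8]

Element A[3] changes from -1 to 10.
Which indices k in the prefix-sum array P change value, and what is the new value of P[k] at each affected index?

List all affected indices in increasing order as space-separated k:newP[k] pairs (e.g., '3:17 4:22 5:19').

P[k] = A[0] + ... + A[k]
P[k] includes A[3] iff k >= 3
Affected indices: 3, 4, ..., 6; delta = 11
  P[3]: -2 + 11 = 9
  P[4]: -3 + 11 = 8
  P[5]: -1 + 11 = 10
  P[6]: -8 + 11 = 3

Answer: 3:9 4:8 5:10 6:3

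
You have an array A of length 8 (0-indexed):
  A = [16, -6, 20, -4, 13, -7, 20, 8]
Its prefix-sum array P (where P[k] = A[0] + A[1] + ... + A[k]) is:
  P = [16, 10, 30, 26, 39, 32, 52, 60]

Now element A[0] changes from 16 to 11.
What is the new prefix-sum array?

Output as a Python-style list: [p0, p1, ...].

Change: A[0] 16 -> 11, delta = -5
P[k] for k < 0: unchanged (A[0] not included)
P[k] for k >= 0: shift by delta = -5
  P[0] = 16 + -5 = 11
  P[1] = 10 + -5 = 5
  P[2] = 30 + -5 = 25
  P[3] = 26 + -5 = 21
  P[4] = 39 + -5 = 34
  P[5] = 32 + -5 = 27
  P[6] = 52 + -5 = 47
  P[7] = 60 + -5 = 55

Answer: [11, 5, 25, 21, 34, 27, 47, 55]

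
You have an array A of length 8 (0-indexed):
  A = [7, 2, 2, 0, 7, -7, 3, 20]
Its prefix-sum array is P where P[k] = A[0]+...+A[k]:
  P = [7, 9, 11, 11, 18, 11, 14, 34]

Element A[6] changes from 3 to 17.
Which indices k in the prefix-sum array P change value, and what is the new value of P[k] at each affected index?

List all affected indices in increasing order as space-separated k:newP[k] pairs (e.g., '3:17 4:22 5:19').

P[k] = A[0] + ... + A[k]
P[k] includes A[6] iff k >= 6
Affected indices: 6, 7, ..., 7; delta = 14
  P[6]: 14 + 14 = 28
  P[7]: 34 + 14 = 48

Answer: 6:28 7:48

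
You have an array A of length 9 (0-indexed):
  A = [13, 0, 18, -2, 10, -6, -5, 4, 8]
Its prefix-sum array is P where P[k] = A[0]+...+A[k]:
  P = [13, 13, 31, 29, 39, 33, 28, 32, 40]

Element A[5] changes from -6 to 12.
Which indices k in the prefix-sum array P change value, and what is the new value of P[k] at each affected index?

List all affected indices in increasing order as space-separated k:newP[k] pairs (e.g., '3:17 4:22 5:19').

P[k] = A[0] + ... + A[k]
P[k] includes A[5] iff k >= 5
Affected indices: 5, 6, ..., 8; delta = 18
  P[5]: 33 + 18 = 51
  P[6]: 28 + 18 = 46
  P[7]: 32 + 18 = 50
  P[8]: 40 + 18 = 58

Answer: 5:51 6:46 7:50 8:58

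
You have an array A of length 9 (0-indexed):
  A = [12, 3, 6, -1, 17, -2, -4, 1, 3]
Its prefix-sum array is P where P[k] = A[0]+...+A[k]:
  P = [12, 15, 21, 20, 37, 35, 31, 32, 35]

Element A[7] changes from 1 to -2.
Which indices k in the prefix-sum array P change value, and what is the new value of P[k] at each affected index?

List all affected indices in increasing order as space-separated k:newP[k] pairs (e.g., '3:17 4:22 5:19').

P[k] = A[0] + ... + A[k]
P[k] includes A[7] iff k >= 7
Affected indices: 7, 8, ..., 8; delta = -3
  P[7]: 32 + -3 = 29
  P[8]: 35 + -3 = 32

Answer: 7:29 8:32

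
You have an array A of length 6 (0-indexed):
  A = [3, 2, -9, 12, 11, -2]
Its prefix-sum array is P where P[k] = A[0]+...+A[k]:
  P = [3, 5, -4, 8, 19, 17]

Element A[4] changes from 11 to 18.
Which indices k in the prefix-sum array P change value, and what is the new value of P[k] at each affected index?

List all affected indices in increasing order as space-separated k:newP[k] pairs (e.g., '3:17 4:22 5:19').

P[k] = A[0] + ... + A[k]
P[k] includes A[4] iff k >= 4
Affected indices: 4, 5, ..., 5; delta = 7
  P[4]: 19 + 7 = 26
  P[5]: 17 + 7 = 24

Answer: 4:26 5:24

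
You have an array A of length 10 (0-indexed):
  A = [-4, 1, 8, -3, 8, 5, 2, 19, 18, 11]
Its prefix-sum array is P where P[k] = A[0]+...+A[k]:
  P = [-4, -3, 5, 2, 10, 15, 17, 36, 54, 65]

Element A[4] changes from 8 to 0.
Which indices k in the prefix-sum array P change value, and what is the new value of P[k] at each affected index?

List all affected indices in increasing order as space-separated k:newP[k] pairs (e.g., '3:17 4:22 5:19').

P[k] = A[0] + ... + A[k]
P[k] includes A[4] iff k >= 4
Affected indices: 4, 5, ..., 9; delta = -8
  P[4]: 10 + -8 = 2
  P[5]: 15 + -8 = 7
  P[6]: 17 + -8 = 9
  P[7]: 36 + -8 = 28
  P[8]: 54 + -8 = 46
  P[9]: 65 + -8 = 57

Answer: 4:2 5:7 6:9 7:28 8:46 9:57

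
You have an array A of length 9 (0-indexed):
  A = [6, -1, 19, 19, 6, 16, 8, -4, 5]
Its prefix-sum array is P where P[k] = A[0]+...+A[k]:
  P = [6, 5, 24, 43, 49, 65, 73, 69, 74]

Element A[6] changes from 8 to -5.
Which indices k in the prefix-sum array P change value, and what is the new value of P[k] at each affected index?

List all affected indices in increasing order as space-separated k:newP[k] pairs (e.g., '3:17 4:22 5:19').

Answer: 6:60 7:56 8:61

Derivation:
P[k] = A[0] + ... + A[k]
P[k] includes A[6] iff k >= 6
Affected indices: 6, 7, ..., 8; delta = -13
  P[6]: 73 + -13 = 60
  P[7]: 69 + -13 = 56
  P[8]: 74 + -13 = 61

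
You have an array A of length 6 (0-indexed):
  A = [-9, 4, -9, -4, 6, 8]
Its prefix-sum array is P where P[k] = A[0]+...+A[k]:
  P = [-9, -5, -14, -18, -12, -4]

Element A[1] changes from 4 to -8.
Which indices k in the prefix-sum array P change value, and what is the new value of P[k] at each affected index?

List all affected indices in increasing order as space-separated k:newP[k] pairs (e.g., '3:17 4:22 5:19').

Answer: 1:-17 2:-26 3:-30 4:-24 5:-16

Derivation:
P[k] = A[0] + ... + A[k]
P[k] includes A[1] iff k >= 1
Affected indices: 1, 2, ..., 5; delta = -12
  P[1]: -5 + -12 = -17
  P[2]: -14 + -12 = -26
  P[3]: -18 + -12 = -30
  P[4]: -12 + -12 = -24
  P[5]: -4 + -12 = -16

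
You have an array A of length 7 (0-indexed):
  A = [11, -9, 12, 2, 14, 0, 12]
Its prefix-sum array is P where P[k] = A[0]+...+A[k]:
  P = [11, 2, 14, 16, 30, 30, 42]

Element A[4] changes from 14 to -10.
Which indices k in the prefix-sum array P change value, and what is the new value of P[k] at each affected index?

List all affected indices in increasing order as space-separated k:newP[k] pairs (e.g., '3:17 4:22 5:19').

Answer: 4:6 5:6 6:18

Derivation:
P[k] = A[0] + ... + A[k]
P[k] includes A[4] iff k >= 4
Affected indices: 4, 5, ..., 6; delta = -24
  P[4]: 30 + -24 = 6
  P[5]: 30 + -24 = 6
  P[6]: 42 + -24 = 18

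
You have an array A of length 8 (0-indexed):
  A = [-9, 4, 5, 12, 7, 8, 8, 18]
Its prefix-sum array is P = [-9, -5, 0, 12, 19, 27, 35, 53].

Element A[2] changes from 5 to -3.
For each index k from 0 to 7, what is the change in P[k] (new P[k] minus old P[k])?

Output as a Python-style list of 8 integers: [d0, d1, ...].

Answer: [0, 0, -8, -8, -8, -8, -8, -8]

Derivation:
Element change: A[2] 5 -> -3, delta = -8
For k < 2: P[k] unchanged, delta_P[k] = 0
For k >= 2: P[k] shifts by exactly -8
Delta array: [0, 0, -8, -8, -8, -8, -8, -8]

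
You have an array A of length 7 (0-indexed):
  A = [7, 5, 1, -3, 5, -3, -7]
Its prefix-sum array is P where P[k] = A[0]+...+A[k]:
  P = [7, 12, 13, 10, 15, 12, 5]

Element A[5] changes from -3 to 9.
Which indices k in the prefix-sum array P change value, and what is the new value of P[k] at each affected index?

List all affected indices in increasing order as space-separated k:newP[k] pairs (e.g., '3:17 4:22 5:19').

P[k] = A[0] + ... + A[k]
P[k] includes A[5] iff k >= 5
Affected indices: 5, 6, ..., 6; delta = 12
  P[5]: 12 + 12 = 24
  P[6]: 5 + 12 = 17

Answer: 5:24 6:17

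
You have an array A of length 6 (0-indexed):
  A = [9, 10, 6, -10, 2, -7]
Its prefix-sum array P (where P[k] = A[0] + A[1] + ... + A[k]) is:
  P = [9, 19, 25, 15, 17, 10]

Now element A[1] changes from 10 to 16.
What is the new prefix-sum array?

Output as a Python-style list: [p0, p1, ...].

Answer: [9, 25, 31, 21, 23, 16]

Derivation:
Change: A[1] 10 -> 16, delta = 6
P[k] for k < 1: unchanged (A[1] not included)
P[k] for k >= 1: shift by delta = 6
  P[0] = 9 + 0 = 9
  P[1] = 19 + 6 = 25
  P[2] = 25 + 6 = 31
  P[3] = 15 + 6 = 21
  P[4] = 17 + 6 = 23
  P[5] = 10 + 6 = 16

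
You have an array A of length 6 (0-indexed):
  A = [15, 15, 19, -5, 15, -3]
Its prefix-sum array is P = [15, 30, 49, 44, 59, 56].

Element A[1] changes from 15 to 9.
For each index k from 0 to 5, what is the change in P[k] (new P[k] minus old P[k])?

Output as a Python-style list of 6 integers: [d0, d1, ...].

Answer: [0, -6, -6, -6, -6, -6]

Derivation:
Element change: A[1] 15 -> 9, delta = -6
For k < 1: P[k] unchanged, delta_P[k] = 0
For k >= 1: P[k] shifts by exactly -6
Delta array: [0, -6, -6, -6, -6, -6]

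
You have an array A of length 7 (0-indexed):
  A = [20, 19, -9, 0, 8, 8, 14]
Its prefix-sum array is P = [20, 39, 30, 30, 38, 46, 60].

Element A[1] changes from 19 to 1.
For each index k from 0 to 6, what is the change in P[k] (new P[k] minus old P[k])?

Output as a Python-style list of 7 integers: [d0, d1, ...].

Answer: [0, -18, -18, -18, -18, -18, -18]

Derivation:
Element change: A[1] 19 -> 1, delta = -18
For k < 1: P[k] unchanged, delta_P[k] = 0
For k >= 1: P[k] shifts by exactly -18
Delta array: [0, -18, -18, -18, -18, -18, -18]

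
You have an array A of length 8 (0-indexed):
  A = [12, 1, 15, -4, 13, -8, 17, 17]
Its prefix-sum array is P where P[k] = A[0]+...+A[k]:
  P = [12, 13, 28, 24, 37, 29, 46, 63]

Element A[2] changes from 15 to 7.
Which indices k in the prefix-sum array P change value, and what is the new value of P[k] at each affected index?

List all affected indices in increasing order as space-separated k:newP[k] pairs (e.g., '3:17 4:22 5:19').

Answer: 2:20 3:16 4:29 5:21 6:38 7:55

Derivation:
P[k] = A[0] + ... + A[k]
P[k] includes A[2] iff k >= 2
Affected indices: 2, 3, ..., 7; delta = -8
  P[2]: 28 + -8 = 20
  P[3]: 24 + -8 = 16
  P[4]: 37 + -8 = 29
  P[5]: 29 + -8 = 21
  P[6]: 46 + -8 = 38
  P[7]: 63 + -8 = 55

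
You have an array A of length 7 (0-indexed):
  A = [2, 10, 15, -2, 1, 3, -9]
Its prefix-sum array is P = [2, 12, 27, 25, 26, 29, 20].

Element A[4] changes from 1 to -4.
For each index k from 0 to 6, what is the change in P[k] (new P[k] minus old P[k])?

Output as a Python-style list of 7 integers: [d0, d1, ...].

Answer: [0, 0, 0, 0, -5, -5, -5]

Derivation:
Element change: A[4] 1 -> -4, delta = -5
For k < 4: P[k] unchanged, delta_P[k] = 0
For k >= 4: P[k] shifts by exactly -5
Delta array: [0, 0, 0, 0, -5, -5, -5]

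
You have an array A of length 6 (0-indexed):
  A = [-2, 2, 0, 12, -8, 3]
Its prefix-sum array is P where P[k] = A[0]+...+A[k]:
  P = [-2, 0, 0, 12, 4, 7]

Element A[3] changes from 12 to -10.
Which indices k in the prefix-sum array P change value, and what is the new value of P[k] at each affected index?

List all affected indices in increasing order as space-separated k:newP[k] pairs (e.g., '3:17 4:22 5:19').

Answer: 3:-10 4:-18 5:-15

Derivation:
P[k] = A[0] + ... + A[k]
P[k] includes A[3] iff k >= 3
Affected indices: 3, 4, ..., 5; delta = -22
  P[3]: 12 + -22 = -10
  P[4]: 4 + -22 = -18
  P[5]: 7 + -22 = -15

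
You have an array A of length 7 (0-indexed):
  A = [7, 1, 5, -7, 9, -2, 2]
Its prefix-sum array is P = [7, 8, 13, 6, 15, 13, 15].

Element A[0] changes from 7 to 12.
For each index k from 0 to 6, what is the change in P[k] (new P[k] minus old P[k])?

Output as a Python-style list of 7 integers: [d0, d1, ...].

Answer: [5, 5, 5, 5, 5, 5, 5]

Derivation:
Element change: A[0] 7 -> 12, delta = 5
For k < 0: P[k] unchanged, delta_P[k] = 0
For k >= 0: P[k] shifts by exactly 5
Delta array: [5, 5, 5, 5, 5, 5, 5]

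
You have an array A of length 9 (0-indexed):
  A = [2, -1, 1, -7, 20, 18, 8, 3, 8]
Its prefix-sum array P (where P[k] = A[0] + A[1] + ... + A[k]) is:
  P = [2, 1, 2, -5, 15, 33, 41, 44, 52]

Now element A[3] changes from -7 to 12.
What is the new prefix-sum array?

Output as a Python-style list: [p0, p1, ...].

Answer: [2, 1, 2, 14, 34, 52, 60, 63, 71]

Derivation:
Change: A[3] -7 -> 12, delta = 19
P[k] for k < 3: unchanged (A[3] not included)
P[k] for k >= 3: shift by delta = 19
  P[0] = 2 + 0 = 2
  P[1] = 1 + 0 = 1
  P[2] = 2 + 0 = 2
  P[3] = -5 + 19 = 14
  P[4] = 15 + 19 = 34
  P[5] = 33 + 19 = 52
  P[6] = 41 + 19 = 60
  P[7] = 44 + 19 = 63
  P[8] = 52 + 19 = 71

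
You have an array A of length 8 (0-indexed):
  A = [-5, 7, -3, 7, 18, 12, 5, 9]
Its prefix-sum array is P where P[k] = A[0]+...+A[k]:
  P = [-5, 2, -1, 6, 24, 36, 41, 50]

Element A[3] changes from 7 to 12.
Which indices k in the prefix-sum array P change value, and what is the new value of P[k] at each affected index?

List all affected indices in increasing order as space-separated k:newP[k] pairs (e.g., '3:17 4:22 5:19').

P[k] = A[0] + ... + A[k]
P[k] includes A[3] iff k >= 3
Affected indices: 3, 4, ..., 7; delta = 5
  P[3]: 6 + 5 = 11
  P[4]: 24 + 5 = 29
  P[5]: 36 + 5 = 41
  P[6]: 41 + 5 = 46
  P[7]: 50 + 5 = 55

Answer: 3:11 4:29 5:41 6:46 7:55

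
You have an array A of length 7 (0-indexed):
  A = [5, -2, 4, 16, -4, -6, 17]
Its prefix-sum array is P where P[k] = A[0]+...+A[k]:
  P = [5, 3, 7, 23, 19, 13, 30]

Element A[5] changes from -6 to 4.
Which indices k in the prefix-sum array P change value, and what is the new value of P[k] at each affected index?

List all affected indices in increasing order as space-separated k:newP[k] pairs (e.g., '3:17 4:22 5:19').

Answer: 5:23 6:40

Derivation:
P[k] = A[0] + ... + A[k]
P[k] includes A[5] iff k >= 5
Affected indices: 5, 6, ..., 6; delta = 10
  P[5]: 13 + 10 = 23
  P[6]: 30 + 10 = 40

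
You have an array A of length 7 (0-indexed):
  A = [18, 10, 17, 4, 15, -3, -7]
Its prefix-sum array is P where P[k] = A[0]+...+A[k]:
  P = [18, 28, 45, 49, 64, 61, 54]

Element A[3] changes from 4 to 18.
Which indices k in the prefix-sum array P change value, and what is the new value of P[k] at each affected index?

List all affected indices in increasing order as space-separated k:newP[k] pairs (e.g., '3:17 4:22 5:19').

Answer: 3:63 4:78 5:75 6:68

Derivation:
P[k] = A[0] + ... + A[k]
P[k] includes A[3] iff k >= 3
Affected indices: 3, 4, ..., 6; delta = 14
  P[3]: 49 + 14 = 63
  P[4]: 64 + 14 = 78
  P[5]: 61 + 14 = 75
  P[6]: 54 + 14 = 68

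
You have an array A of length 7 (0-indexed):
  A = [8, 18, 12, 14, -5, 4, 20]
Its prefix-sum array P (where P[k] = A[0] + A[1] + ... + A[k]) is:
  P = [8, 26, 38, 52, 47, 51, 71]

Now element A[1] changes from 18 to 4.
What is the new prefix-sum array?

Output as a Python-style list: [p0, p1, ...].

Answer: [8, 12, 24, 38, 33, 37, 57]

Derivation:
Change: A[1] 18 -> 4, delta = -14
P[k] for k < 1: unchanged (A[1] not included)
P[k] for k >= 1: shift by delta = -14
  P[0] = 8 + 0 = 8
  P[1] = 26 + -14 = 12
  P[2] = 38 + -14 = 24
  P[3] = 52 + -14 = 38
  P[4] = 47 + -14 = 33
  P[5] = 51 + -14 = 37
  P[6] = 71 + -14 = 57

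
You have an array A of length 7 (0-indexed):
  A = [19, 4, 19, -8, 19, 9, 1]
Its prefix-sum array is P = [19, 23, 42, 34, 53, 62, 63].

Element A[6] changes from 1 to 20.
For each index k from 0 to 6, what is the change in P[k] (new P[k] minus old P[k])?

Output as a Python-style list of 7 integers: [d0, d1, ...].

Element change: A[6] 1 -> 20, delta = 19
For k < 6: P[k] unchanged, delta_P[k] = 0
For k >= 6: P[k] shifts by exactly 19
Delta array: [0, 0, 0, 0, 0, 0, 19]

Answer: [0, 0, 0, 0, 0, 0, 19]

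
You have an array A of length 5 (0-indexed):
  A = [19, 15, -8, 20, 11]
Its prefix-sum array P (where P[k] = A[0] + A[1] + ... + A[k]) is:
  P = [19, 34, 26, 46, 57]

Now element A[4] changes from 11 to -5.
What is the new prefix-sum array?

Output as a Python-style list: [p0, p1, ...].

Answer: [19, 34, 26, 46, 41]

Derivation:
Change: A[4] 11 -> -5, delta = -16
P[k] for k < 4: unchanged (A[4] not included)
P[k] for k >= 4: shift by delta = -16
  P[0] = 19 + 0 = 19
  P[1] = 34 + 0 = 34
  P[2] = 26 + 0 = 26
  P[3] = 46 + 0 = 46
  P[4] = 57 + -16 = 41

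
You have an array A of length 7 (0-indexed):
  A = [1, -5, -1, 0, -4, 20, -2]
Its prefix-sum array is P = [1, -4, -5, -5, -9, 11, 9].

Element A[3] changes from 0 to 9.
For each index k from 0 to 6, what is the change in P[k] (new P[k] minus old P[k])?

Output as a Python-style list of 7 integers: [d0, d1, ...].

Element change: A[3] 0 -> 9, delta = 9
For k < 3: P[k] unchanged, delta_P[k] = 0
For k >= 3: P[k] shifts by exactly 9
Delta array: [0, 0, 0, 9, 9, 9, 9]

Answer: [0, 0, 0, 9, 9, 9, 9]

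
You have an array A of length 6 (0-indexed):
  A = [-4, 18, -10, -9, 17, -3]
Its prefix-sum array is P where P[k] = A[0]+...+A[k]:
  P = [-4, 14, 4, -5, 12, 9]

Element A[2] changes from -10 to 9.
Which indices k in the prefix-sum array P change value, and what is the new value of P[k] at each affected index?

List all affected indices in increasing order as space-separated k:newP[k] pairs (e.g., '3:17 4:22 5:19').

P[k] = A[0] + ... + A[k]
P[k] includes A[2] iff k >= 2
Affected indices: 2, 3, ..., 5; delta = 19
  P[2]: 4 + 19 = 23
  P[3]: -5 + 19 = 14
  P[4]: 12 + 19 = 31
  P[5]: 9 + 19 = 28

Answer: 2:23 3:14 4:31 5:28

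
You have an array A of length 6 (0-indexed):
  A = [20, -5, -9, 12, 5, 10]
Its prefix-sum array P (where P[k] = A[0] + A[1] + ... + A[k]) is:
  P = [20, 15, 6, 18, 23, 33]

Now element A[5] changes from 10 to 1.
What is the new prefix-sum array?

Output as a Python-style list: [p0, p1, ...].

Answer: [20, 15, 6, 18, 23, 24]

Derivation:
Change: A[5] 10 -> 1, delta = -9
P[k] for k < 5: unchanged (A[5] not included)
P[k] for k >= 5: shift by delta = -9
  P[0] = 20 + 0 = 20
  P[1] = 15 + 0 = 15
  P[2] = 6 + 0 = 6
  P[3] = 18 + 0 = 18
  P[4] = 23 + 0 = 23
  P[5] = 33 + -9 = 24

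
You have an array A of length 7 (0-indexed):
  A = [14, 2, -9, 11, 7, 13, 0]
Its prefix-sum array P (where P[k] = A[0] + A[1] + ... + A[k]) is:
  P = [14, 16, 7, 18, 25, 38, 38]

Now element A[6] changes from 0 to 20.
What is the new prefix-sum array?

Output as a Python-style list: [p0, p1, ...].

Answer: [14, 16, 7, 18, 25, 38, 58]

Derivation:
Change: A[6] 0 -> 20, delta = 20
P[k] for k < 6: unchanged (A[6] not included)
P[k] for k >= 6: shift by delta = 20
  P[0] = 14 + 0 = 14
  P[1] = 16 + 0 = 16
  P[2] = 7 + 0 = 7
  P[3] = 18 + 0 = 18
  P[4] = 25 + 0 = 25
  P[5] = 38 + 0 = 38
  P[6] = 38 + 20 = 58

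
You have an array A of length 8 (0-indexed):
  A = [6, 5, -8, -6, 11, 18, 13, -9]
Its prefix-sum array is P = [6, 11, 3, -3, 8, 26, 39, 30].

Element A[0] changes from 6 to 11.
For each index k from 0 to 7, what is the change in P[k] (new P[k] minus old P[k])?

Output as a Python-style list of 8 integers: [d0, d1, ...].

Answer: [5, 5, 5, 5, 5, 5, 5, 5]

Derivation:
Element change: A[0] 6 -> 11, delta = 5
For k < 0: P[k] unchanged, delta_P[k] = 0
For k >= 0: P[k] shifts by exactly 5
Delta array: [5, 5, 5, 5, 5, 5, 5, 5]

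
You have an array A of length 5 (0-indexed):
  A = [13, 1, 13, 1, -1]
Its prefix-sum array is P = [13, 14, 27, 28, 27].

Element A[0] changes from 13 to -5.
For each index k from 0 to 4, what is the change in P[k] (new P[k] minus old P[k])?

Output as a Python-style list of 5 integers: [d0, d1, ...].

Element change: A[0] 13 -> -5, delta = -18
For k < 0: P[k] unchanged, delta_P[k] = 0
For k >= 0: P[k] shifts by exactly -18
Delta array: [-18, -18, -18, -18, -18]

Answer: [-18, -18, -18, -18, -18]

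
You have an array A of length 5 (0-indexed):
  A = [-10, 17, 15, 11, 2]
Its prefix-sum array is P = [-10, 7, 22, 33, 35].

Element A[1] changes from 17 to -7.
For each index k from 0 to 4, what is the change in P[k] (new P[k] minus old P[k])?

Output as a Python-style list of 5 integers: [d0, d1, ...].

Answer: [0, -24, -24, -24, -24]

Derivation:
Element change: A[1] 17 -> -7, delta = -24
For k < 1: P[k] unchanged, delta_P[k] = 0
For k >= 1: P[k] shifts by exactly -24
Delta array: [0, -24, -24, -24, -24]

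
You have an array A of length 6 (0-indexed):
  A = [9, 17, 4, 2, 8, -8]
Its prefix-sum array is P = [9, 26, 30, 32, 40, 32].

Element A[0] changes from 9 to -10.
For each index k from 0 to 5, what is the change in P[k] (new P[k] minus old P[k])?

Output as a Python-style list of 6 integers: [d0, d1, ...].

Element change: A[0] 9 -> -10, delta = -19
For k < 0: P[k] unchanged, delta_P[k] = 0
For k >= 0: P[k] shifts by exactly -19
Delta array: [-19, -19, -19, -19, -19, -19]

Answer: [-19, -19, -19, -19, -19, -19]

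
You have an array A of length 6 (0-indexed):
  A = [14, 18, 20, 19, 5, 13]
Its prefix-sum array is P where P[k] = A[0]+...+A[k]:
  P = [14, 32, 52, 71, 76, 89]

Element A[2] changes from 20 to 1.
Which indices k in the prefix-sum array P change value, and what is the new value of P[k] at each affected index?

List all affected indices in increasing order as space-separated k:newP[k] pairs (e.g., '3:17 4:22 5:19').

Answer: 2:33 3:52 4:57 5:70

Derivation:
P[k] = A[0] + ... + A[k]
P[k] includes A[2] iff k >= 2
Affected indices: 2, 3, ..., 5; delta = -19
  P[2]: 52 + -19 = 33
  P[3]: 71 + -19 = 52
  P[4]: 76 + -19 = 57
  P[5]: 89 + -19 = 70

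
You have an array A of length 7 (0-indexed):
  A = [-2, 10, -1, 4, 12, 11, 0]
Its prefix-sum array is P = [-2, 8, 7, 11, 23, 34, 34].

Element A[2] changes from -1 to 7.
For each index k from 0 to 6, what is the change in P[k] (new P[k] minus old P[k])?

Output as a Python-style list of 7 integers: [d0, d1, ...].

Answer: [0, 0, 8, 8, 8, 8, 8]

Derivation:
Element change: A[2] -1 -> 7, delta = 8
For k < 2: P[k] unchanged, delta_P[k] = 0
For k >= 2: P[k] shifts by exactly 8
Delta array: [0, 0, 8, 8, 8, 8, 8]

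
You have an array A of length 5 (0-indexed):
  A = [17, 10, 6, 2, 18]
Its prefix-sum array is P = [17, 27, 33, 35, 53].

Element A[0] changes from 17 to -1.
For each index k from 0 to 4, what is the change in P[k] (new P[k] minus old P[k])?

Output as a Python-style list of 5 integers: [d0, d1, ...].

Element change: A[0] 17 -> -1, delta = -18
For k < 0: P[k] unchanged, delta_P[k] = 0
For k >= 0: P[k] shifts by exactly -18
Delta array: [-18, -18, -18, -18, -18]

Answer: [-18, -18, -18, -18, -18]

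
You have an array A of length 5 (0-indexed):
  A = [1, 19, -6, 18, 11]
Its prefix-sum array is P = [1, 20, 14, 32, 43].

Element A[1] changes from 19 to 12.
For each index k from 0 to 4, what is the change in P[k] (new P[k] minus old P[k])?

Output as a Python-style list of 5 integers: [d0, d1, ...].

Answer: [0, -7, -7, -7, -7]

Derivation:
Element change: A[1] 19 -> 12, delta = -7
For k < 1: P[k] unchanged, delta_P[k] = 0
For k >= 1: P[k] shifts by exactly -7
Delta array: [0, -7, -7, -7, -7]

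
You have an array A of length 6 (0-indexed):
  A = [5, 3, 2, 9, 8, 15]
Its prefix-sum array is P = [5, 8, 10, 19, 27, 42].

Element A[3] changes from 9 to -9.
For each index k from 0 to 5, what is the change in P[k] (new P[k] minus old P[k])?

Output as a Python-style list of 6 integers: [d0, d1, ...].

Answer: [0, 0, 0, -18, -18, -18]

Derivation:
Element change: A[3] 9 -> -9, delta = -18
For k < 3: P[k] unchanged, delta_P[k] = 0
For k >= 3: P[k] shifts by exactly -18
Delta array: [0, 0, 0, -18, -18, -18]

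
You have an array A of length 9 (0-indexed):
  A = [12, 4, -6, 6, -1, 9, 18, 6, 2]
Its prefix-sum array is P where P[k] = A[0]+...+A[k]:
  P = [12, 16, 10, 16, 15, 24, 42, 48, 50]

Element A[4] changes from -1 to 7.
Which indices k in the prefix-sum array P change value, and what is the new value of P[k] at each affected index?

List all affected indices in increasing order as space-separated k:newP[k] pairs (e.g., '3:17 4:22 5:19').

P[k] = A[0] + ... + A[k]
P[k] includes A[4] iff k >= 4
Affected indices: 4, 5, ..., 8; delta = 8
  P[4]: 15 + 8 = 23
  P[5]: 24 + 8 = 32
  P[6]: 42 + 8 = 50
  P[7]: 48 + 8 = 56
  P[8]: 50 + 8 = 58

Answer: 4:23 5:32 6:50 7:56 8:58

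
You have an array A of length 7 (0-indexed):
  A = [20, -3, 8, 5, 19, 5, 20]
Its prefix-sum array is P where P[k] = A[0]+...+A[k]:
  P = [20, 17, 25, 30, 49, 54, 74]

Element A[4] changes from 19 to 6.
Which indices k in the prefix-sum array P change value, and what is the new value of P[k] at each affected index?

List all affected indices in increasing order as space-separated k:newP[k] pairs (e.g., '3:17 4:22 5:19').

P[k] = A[0] + ... + A[k]
P[k] includes A[4] iff k >= 4
Affected indices: 4, 5, ..., 6; delta = -13
  P[4]: 49 + -13 = 36
  P[5]: 54 + -13 = 41
  P[6]: 74 + -13 = 61

Answer: 4:36 5:41 6:61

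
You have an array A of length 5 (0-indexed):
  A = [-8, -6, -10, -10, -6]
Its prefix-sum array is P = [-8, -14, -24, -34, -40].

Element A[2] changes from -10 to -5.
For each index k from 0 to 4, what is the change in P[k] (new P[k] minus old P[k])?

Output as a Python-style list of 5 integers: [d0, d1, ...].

Element change: A[2] -10 -> -5, delta = 5
For k < 2: P[k] unchanged, delta_P[k] = 0
For k >= 2: P[k] shifts by exactly 5
Delta array: [0, 0, 5, 5, 5]

Answer: [0, 0, 5, 5, 5]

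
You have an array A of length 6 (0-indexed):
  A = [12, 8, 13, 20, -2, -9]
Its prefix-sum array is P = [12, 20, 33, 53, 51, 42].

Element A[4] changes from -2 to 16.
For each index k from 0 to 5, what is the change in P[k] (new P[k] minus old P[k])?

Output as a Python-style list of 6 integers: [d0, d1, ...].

Element change: A[4] -2 -> 16, delta = 18
For k < 4: P[k] unchanged, delta_P[k] = 0
For k >= 4: P[k] shifts by exactly 18
Delta array: [0, 0, 0, 0, 18, 18]

Answer: [0, 0, 0, 0, 18, 18]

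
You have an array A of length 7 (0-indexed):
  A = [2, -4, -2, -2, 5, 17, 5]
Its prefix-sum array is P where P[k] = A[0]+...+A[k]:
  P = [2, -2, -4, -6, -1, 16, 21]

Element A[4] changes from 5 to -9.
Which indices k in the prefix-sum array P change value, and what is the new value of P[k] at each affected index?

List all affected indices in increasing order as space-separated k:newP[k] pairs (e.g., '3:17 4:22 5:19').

Answer: 4:-15 5:2 6:7

Derivation:
P[k] = A[0] + ... + A[k]
P[k] includes A[4] iff k >= 4
Affected indices: 4, 5, ..., 6; delta = -14
  P[4]: -1 + -14 = -15
  P[5]: 16 + -14 = 2
  P[6]: 21 + -14 = 7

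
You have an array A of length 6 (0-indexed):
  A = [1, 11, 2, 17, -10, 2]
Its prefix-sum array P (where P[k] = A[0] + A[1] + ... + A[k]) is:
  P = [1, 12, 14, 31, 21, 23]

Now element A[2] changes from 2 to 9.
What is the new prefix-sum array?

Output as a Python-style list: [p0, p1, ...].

Answer: [1, 12, 21, 38, 28, 30]

Derivation:
Change: A[2] 2 -> 9, delta = 7
P[k] for k < 2: unchanged (A[2] not included)
P[k] for k >= 2: shift by delta = 7
  P[0] = 1 + 0 = 1
  P[1] = 12 + 0 = 12
  P[2] = 14 + 7 = 21
  P[3] = 31 + 7 = 38
  P[4] = 21 + 7 = 28
  P[5] = 23 + 7 = 30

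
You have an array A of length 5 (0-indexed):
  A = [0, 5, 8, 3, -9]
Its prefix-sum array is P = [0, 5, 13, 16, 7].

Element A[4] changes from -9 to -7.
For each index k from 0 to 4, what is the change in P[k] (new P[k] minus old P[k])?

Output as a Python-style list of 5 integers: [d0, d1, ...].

Answer: [0, 0, 0, 0, 2]

Derivation:
Element change: A[4] -9 -> -7, delta = 2
For k < 4: P[k] unchanged, delta_P[k] = 0
For k >= 4: P[k] shifts by exactly 2
Delta array: [0, 0, 0, 0, 2]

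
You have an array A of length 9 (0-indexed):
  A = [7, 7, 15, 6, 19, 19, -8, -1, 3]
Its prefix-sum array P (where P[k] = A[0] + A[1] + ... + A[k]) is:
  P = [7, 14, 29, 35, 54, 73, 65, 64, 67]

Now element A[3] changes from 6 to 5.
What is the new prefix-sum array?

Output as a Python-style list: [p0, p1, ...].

Change: A[3] 6 -> 5, delta = -1
P[k] for k < 3: unchanged (A[3] not included)
P[k] for k >= 3: shift by delta = -1
  P[0] = 7 + 0 = 7
  P[1] = 14 + 0 = 14
  P[2] = 29 + 0 = 29
  P[3] = 35 + -1 = 34
  P[4] = 54 + -1 = 53
  P[5] = 73 + -1 = 72
  P[6] = 65 + -1 = 64
  P[7] = 64 + -1 = 63
  P[8] = 67 + -1 = 66

Answer: [7, 14, 29, 34, 53, 72, 64, 63, 66]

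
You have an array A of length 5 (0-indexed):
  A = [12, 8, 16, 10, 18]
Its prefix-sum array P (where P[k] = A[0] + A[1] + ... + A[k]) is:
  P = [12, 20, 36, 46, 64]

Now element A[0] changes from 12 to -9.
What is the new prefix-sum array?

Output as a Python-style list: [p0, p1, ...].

Change: A[0] 12 -> -9, delta = -21
P[k] for k < 0: unchanged (A[0] not included)
P[k] for k >= 0: shift by delta = -21
  P[0] = 12 + -21 = -9
  P[1] = 20 + -21 = -1
  P[2] = 36 + -21 = 15
  P[3] = 46 + -21 = 25
  P[4] = 64 + -21 = 43

Answer: [-9, -1, 15, 25, 43]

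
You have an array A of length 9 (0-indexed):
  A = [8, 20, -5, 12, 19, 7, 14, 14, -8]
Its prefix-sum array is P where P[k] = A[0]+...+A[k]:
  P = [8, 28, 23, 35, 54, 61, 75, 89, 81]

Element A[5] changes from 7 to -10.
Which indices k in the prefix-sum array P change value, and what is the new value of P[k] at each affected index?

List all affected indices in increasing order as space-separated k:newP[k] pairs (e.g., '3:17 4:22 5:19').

Answer: 5:44 6:58 7:72 8:64

Derivation:
P[k] = A[0] + ... + A[k]
P[k] includes A[5] iff k >= 5
Affected indices: 5, 6, ..., 8; delta = -17
  P[5]: 61 + -17 = 44
  P[6]: 75 + -17 = 58
  P[7]: 89 + -17 = 72
  P[8]: 81 + -17 = 64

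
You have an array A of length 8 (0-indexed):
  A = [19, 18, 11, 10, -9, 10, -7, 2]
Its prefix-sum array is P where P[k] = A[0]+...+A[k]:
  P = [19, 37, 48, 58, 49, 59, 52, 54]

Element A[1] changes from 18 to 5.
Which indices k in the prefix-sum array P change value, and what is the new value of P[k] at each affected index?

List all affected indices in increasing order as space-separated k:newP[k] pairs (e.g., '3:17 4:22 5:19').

P[k] = A[0] + ... + A[k]
P[k] includes A[1] iff k >= 1
Affected indices: 1, 2, ..., 7; delta = -13
  P[1]: 37 + -13 = 24
  P[2]: 48 + -13 = 35
  P[3]: 58 + -13 = 45
  P[4]: 49 + -13 = 36
  P[5]: 59 + -13 = 46
  P[6]: 52 + -13 = 39
  P[7]: 54 + -13 = 41

Answer: 1:24 2:35 3:45 4:36 5:46 6:39 7:41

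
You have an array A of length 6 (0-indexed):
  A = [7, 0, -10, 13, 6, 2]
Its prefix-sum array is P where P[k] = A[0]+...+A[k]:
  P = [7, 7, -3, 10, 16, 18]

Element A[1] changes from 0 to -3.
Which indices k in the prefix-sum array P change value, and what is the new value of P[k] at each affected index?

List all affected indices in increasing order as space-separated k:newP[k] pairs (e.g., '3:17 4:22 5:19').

Answer: 1:4 2:-6 3:7 4:13 5:15

Derivation:
P[k] = A[0] + ... + A[k]
P[k] includes A[1] iff k >= 1
Affected indices: 1, 2, ..., 5; delta = -3
  P[1]: 7 + -3 = 4
  P[2]: -3 + -3 = -6
  P[3]: 10 + -3 = 7
  P[4]: 16 + -3 = 13
  P[5]: 18 + -3 = 15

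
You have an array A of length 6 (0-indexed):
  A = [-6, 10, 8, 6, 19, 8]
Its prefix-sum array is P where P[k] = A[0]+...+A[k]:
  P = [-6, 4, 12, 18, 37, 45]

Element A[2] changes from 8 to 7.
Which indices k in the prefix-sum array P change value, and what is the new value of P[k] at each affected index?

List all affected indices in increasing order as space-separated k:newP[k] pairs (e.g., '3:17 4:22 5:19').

Answer: 2:11 3:17 4:36 5:44

Derivation:
P[k] = A[0] + ... + A[k]
P[k] includes A[2] iff k >= 2
Affected indices: 2, 3, ..., 5; delta = -1
  P[2]: 12 + -1 = 11
  P[3]: 18 + -1 = 17
  P[4]: 37 + -1 = 36
  P[5]: 45 + -1 = 44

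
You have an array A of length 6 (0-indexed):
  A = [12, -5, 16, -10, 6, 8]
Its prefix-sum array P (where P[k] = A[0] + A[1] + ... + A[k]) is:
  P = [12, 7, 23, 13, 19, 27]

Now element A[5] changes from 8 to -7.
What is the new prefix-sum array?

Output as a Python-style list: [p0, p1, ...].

Answer: [12, 7, 23, 13, 19, 12]

Derivation:
Change: A[5] 8 -> -7, delta = -15
P[k] for k < 5: unchanged (A[5] not included)
P[k] for k >= 5: shift by delta = -15
  P[0] = 12 + 0 = 12
  P[1] = 7 + 0 = 7
  P[2] = 23 + 0 = 23
  P[3] = 13 + 0 = 13
  P[4] = 19 + 0 = 19
  P[5] = 27 + -15 = 12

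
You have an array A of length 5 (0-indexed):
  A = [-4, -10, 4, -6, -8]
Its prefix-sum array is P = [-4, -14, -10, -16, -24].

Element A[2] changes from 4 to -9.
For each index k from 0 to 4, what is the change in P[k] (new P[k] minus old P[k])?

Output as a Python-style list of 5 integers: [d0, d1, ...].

Element change: A[2] 4 -> -9, delta = -13
For k < 2: P[k] unchanged, delta_P[k] = 0
For k >= 2: P[k] shifts by exactly -13
Delta array: [0, 0, -13, -13, -13]

Answer: [0, 0, -13, -13, -13]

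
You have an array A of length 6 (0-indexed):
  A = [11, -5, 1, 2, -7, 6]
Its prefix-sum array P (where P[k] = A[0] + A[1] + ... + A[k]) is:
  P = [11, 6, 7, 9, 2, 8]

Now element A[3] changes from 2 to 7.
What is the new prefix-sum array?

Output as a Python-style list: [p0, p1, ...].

Change: A[3] 2 -> 7, delta = 5
P[k] for k < 3: unchanged (A[3] not included)
P[k] for k >= 3: shift by delta = 5
  P[0] = 11 + 0 = 11
  P[1] = 6 + 0 = 6
  P[2] = 7 + 0 = 7
  P[3] = 9 + 5 = 14
  P[4] = 2 + 5 = 7
  P[5] = 8 + 5 = 13

Answer: [11, 6, 7, 14, 7, 13]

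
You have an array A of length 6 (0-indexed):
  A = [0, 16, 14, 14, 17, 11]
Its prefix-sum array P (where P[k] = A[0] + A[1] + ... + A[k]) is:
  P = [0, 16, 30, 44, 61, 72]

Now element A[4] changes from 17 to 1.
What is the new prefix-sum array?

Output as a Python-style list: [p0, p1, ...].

Answer: [0, 16, 30, 44, 45, 56]

Derivation:
Change: A[4] 17 -> 1, delta = -16
P[k] for k < 4: unchanged (A[4] not included)
P[k] for k >= 4: shift by delta = -16
  P[0] = 0 + 0 = 0
  P[1] = 16 + 0 = 16
  P[2] = 30 + 0 = 30
  P[3] = 44 + 0 = 44
  P[4] = 61 + -16 = 45
  P[5] = 72 + -16 = 56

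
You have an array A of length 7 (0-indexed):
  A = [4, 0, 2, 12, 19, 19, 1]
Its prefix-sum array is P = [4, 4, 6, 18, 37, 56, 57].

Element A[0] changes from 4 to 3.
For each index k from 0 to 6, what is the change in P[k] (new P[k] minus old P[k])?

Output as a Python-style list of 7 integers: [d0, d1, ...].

Answer: [-1, -1, -1, -1, -1, -1, -1]

Derivation:
Element change: A[0] 4 -> 3, delta = -1
For k < 0: P[k] unchanged, delta_P[k] = 0
For k >= 0: P[k] shifts by exactly -1
Delta array: [-1, -1, -1, -1, -1, -1, -1]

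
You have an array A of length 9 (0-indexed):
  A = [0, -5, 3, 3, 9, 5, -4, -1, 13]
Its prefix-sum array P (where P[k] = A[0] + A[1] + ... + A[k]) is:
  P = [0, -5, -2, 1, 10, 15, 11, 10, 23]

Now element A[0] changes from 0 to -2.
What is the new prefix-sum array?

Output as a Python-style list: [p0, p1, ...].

Answer: [-2, -7, -4, -1, 8, 13, 9, 8, 21]

Derivation:
Change: A[0] 0 -> -2, delta = -2
P[k] for k < 0: unchanged (A[0] not included)
P[k] for k >= 0: shift by delta = -2
  P[0] = 0 + -2 = -2
  P[1] = -5 + -2 = -7
  P[2] = -2 + -2 = -4
  P[3] = 1 + -2 = -1
  P[4] = 10 + -2 = 8
  P[5] = 15 + -2 = 13
  P[6] = 11 + -2 = 9
  P[7] = 10 + -2 = 8
  P[8] = 23 + -2 = 21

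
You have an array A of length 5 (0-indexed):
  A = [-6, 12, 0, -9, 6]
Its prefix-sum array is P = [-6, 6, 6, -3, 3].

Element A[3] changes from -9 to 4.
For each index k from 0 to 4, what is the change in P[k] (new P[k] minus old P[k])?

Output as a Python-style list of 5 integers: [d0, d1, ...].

Element change: A[3] -9 -> 4, delta = 13
For k < 3: P[k] unchanged, delta_P[k] = 0
For k >= 3: P[k] shifts by exactly 13
Delta array: [0, 0, 0, 13, 13]

Answer: [0, 0, 0, 13, 13]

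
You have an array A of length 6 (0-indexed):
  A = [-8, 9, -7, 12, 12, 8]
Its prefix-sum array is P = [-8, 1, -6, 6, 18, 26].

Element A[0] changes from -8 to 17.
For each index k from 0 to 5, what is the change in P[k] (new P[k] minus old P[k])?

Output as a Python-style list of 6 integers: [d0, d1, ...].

Element change: A[0] -8 -> 17, delta = 25
For k < 0: P[k] unchanged, delta_P[k] = 0
For k >= 0: P[k] shifts by exactly 25
Delta array: [25, 25, 25, 25, 25, 25]

Answer: [25, 25, 25, 25, 25, 25]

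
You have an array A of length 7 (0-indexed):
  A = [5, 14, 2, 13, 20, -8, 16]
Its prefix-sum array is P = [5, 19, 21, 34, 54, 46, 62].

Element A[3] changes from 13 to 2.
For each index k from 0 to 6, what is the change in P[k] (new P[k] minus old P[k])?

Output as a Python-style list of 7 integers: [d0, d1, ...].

Element change: A[3] 13 -> 2, delta = -11
For k < 3: P[k] unchanged, delta_P[k] = 0
For k >= 3: P[k] shifts by exactly -11
Delta array: [0, 0, 0, -11, -11, -11, -11]

Answer: [0, 0, 0, -11, -11, -11, -11]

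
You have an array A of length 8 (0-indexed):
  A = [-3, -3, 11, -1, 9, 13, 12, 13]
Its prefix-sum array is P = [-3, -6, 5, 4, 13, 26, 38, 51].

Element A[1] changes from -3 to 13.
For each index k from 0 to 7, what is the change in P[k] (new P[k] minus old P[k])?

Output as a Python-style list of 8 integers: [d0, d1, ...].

Answer: [0, 16, 16, 16, 16, 16, 16, 16]

Derivation:
Element change: A[1] -3 -> 13, delta = 16
For k < 1: P[k] unchanged, delta_P[k] = 0
For k >= 1: P[k] shifts by exactly 16
Delta array: [0, 16, 16, 16, 16, 16, 16, 16]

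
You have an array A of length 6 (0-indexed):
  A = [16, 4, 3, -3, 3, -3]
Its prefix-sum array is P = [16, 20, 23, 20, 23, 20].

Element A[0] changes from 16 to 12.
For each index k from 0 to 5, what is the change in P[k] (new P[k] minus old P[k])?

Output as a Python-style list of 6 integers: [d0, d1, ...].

Element change: A[0] 16 -> 12, delta = -4
For k < 0: P[k] unchanged, delta_P[k] = 0
For k >= 0: P[k] shifts by exactly -4
Delta array: [-4, -4, -4, -4, -4, -4]

Answer: [-4, -4, -4, -4, -4, -4]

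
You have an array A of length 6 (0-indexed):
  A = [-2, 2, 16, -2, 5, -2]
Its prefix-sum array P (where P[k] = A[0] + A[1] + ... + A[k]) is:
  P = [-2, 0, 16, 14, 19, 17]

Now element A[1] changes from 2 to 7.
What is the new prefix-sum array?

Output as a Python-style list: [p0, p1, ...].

Answer: [-2, 5, 21, 19, 24, 22]

Derivation:
Change: A[1] 2 -> 7, delta = 5
P[k] for k < 1: unchanged (A[1] not included)
P[k] for k >= 1: shift by delta = 5
  P[0] = -2 + 0 = -2
  P[1] = 0 + 5 = 5
  P[2] = 16 + 5 = 21
  P[3] = 14 + 5 = 19
  P[4] = 19 + 5 = 24
  P[5] = 17 + 5 = 22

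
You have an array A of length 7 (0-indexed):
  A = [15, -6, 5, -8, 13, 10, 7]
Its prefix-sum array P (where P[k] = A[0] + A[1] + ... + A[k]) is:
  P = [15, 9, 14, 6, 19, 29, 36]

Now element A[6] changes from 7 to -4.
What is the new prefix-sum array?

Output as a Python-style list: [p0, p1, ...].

Answer: [15, 9, 14, 6, 19, 29, 25]

Derivation:
Change: A[6] 7 -> -4, delta = -11
P[k] for k < 6: unchanged (A[6] not included)
P[k] for k >= 6: shift by delta = -11
  P[0] = 15 + 0 = 15
  P[1] = 9 + 0 = 9
  P[2] = 14 + 0 = 14
  P[3] = 6 + 0 = 6
  P[4] = 19 + 0 = 19
  P[5] = 29 + 0 = 29
  P[6] = 36 + -11 = 25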